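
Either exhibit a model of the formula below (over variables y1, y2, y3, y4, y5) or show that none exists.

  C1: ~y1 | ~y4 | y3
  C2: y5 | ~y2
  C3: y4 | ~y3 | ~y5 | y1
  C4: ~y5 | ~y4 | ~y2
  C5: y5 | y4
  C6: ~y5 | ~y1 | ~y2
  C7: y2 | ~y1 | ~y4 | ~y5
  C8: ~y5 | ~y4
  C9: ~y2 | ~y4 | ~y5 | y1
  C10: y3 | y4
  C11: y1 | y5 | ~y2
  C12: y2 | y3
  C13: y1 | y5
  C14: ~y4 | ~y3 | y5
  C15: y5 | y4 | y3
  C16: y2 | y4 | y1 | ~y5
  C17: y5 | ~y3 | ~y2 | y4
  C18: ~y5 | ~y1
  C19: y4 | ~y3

UNSATISFIABLE

Try y5 = 1.
The clause (~y4) is unit, so y4 = 0.
The clause (y3) is unit, so y3 = 1.
That conflicts with the unit clause (~y3).
Undo y5 and try y5 = 0.
The clause (~y2) is unit, so y2 = 0.
The clause (y4) is unit, so y4 = 1.
The clause (y3) is unit, so y3 = 1.
That conflicts with the unit clause (~y3).
Neither y5 = 1 nor y5 = 0 works.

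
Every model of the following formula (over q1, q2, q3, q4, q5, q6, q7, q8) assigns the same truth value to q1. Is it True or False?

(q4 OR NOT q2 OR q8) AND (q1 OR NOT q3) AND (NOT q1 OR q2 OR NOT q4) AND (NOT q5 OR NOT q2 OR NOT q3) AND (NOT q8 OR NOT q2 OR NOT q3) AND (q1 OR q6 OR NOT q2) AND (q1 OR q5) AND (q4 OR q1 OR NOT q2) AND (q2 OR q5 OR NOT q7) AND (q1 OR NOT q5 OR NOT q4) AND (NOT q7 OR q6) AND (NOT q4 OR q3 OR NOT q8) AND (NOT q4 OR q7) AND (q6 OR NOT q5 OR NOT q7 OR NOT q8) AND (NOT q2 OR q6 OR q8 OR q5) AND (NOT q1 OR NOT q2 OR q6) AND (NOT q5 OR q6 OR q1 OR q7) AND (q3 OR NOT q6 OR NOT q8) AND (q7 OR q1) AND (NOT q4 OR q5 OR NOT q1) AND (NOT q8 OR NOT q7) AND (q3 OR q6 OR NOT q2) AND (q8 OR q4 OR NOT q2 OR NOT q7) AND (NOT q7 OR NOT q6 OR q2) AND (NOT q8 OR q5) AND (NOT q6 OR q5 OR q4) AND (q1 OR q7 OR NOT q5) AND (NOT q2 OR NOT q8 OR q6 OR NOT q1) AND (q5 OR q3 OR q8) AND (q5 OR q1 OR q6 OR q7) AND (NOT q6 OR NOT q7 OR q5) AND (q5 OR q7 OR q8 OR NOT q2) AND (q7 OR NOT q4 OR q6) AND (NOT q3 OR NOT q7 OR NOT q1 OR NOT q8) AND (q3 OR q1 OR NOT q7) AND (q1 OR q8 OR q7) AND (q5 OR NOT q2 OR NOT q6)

Suppose q1 = false.
(NOT q3) alone gives q3 = false.
(q5) alone gives q5 = true.
(NOT q4) alone gives q4 = false.
(NOT q2) alone gives q2 = false.
(q7) alone gives q7 = true.
Now (NOT q7) is unsatisfied and unit — conflict.
So every satisfying assignment has q1 = True.

True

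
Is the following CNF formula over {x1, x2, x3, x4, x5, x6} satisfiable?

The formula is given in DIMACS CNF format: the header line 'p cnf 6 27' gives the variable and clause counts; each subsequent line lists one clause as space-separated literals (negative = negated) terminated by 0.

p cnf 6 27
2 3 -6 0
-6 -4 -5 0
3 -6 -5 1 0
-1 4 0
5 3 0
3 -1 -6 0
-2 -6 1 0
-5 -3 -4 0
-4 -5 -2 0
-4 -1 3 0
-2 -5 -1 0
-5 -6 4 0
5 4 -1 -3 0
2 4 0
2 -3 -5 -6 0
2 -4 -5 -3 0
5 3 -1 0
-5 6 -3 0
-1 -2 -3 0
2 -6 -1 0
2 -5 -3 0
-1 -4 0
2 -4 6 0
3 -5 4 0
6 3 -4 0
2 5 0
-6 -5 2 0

Branch on x1: set x1 = False.
Branch on x5: set x5 = False.
The clause (x3) is unit, so x3 = True.
The clause (x2) is unit, so x2 = True.
The clause (¬x6) is unit, so x6 = False.
No clause remains; x4 is free.
A satisfying assignment: x1: False; x2: True; x3: True; x4: True; x5: False; x6: False.

Yes, satisfiable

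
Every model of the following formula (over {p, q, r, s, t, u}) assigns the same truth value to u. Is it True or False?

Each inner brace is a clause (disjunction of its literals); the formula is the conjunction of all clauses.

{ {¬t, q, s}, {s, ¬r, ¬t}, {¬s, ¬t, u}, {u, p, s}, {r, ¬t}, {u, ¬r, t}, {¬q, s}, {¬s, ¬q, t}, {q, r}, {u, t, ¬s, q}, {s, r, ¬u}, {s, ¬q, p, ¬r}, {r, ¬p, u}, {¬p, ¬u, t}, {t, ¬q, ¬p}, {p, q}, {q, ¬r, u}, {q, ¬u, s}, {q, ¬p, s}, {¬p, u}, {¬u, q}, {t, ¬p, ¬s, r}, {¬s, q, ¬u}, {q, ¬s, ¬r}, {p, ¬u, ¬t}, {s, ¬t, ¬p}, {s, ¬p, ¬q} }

True

Suppose u = False.
(¬p) alone gives p = False.
(s) alone gives s = True.
(¬t) alone gives t = False.
(¬r) alone gives r = False.
(¬q) alone gives q = False.
But (q) is also a unit clause — contradiction.
So every satisfying assignment has u = True.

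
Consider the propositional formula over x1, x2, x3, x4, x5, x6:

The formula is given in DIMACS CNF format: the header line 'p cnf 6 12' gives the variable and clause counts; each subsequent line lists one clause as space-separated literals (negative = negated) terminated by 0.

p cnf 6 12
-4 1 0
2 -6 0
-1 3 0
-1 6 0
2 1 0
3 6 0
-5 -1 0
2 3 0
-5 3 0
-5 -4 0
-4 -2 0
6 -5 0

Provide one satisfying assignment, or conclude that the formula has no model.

Try x4 = False.
Try x2 = True.
Try x1 = False.
Try x3 = True.
Try x6 = True.
No clause remains; x5 is free.

x1 ↦ False; x2 ↦ True; x3 ↦ True; x4 ↦ False; x5 ↦ True; x6 ↦ True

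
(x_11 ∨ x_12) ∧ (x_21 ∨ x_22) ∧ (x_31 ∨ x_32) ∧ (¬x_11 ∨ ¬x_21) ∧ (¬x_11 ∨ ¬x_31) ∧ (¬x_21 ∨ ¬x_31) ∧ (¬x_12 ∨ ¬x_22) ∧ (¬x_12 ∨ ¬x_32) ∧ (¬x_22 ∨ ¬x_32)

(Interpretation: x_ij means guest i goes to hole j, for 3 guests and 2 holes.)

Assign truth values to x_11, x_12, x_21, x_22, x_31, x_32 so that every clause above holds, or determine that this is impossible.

Try x_11 = True.
(¬x_21) alone gives x_21 = False.
(x_22) alone gives x_22 = True.
(¬x_31) alone gives x_31 = False.
(x_32) alone gives x_32 = True.
That conflicts with the unit clause (¬x_32).
That branch fails; take x_11 = False instead.
(x_12) alone gives x_12 = True.
(¬x_22) alone gives x_22 = False.
(x_21) alone gives x_21 = True.
(¬x_31) alone gives x_31 = False.
(x_32) alone gives x_32 = True.
That conflicts with the unit clause (¬x_32).
Either choice for x_11 ends in contradiction.

UNSATISFIABLE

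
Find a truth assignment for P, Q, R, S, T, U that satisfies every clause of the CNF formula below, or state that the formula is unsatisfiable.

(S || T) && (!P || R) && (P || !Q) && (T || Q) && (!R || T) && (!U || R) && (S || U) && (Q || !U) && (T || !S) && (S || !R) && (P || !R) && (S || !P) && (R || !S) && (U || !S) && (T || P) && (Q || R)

Suppose S = true.
The clause (T) is unit, so T = true.
The clause (R) is unit, so R = true.
The clause (P) is unit, so P = true.
The clause (U) is unit, so U = true.
The clause (Q) is unit, so Q = true.
This assignment satisfies each clause.

P: true, Q: true, R: true, S: true, T: true, U: true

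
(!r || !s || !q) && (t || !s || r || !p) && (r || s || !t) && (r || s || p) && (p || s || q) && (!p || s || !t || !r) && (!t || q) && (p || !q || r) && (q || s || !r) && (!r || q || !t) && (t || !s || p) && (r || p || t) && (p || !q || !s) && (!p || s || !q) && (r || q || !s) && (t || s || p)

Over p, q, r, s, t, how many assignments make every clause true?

4

There are 2^5 = 32 truth assignments over (p, q, r, s, t).
Split on s. With s = true, the clauses containing s are satisfied and !s drops from the rest; 2 of the 2^4 = 16 assignments to the other variables satisfy what remains.
With s = false, by the same count on the reduced clause set, 2 assignments work.
Total: 2 + 2 = 4.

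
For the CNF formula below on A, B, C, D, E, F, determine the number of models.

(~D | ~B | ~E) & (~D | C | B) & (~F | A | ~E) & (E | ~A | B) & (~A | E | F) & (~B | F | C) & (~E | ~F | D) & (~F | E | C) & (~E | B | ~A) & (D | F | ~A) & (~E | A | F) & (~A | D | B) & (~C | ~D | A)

7

There are 2^6 = 64 truth assignments over (A, B, C, D, E, F).
Split on F. With F = 1, the clauses containing F are satisfied and ~F drops from the rest; 4 of the 2^5 = 32 assignments to the other variables satisfy what remains.
With F = 0, by the same count on the reduced clause set, 3 assignments work.
Total: 4 + 3 = 7.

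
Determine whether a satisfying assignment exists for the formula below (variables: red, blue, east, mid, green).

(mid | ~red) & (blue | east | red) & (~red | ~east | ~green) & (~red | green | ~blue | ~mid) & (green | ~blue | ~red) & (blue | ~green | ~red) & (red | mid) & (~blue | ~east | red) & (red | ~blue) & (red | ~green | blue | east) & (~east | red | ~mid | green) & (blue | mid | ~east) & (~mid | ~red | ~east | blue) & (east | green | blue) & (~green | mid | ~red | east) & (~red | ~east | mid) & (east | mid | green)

Satisfiable

Try mid = 1.
Try red = 1.
Try east = 0.
Try green = 1.
From the singleton clause (blue), blue = 1.
Every clause now holds.
A satisfying assignment: red ↦ 1,  blue ↦ 1,  east ↦ 0,  mid ↦ 1,  green ↦ 1.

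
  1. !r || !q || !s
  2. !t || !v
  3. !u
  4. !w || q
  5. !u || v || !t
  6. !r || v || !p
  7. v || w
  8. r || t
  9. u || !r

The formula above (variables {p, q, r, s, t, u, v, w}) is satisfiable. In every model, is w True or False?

Suppose w = false.
(!u) alone gives u = false.
(v) alone gives v = true.
(!t) alone gives t = false.
(r) alone gives r = true.
That conflicts with the unit clause (!r).
So every satisfying assignment has w = True.

True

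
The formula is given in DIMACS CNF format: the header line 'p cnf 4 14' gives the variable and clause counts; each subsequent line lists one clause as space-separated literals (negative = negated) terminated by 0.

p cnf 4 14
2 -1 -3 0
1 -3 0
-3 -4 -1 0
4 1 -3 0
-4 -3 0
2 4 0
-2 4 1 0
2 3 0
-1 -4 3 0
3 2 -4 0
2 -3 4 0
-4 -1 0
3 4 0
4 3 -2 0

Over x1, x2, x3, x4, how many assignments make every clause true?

There are 2^4 = 16 truth assignments over (x1, x2, x3, x4).
Check each against the 14 clauses (columns in the order x1, x2, x3, x4):
  F F F F  ✗ fails (x2 ∨ x4)
  F F F T  ✗ fails (x2 ∨ x3)
  F F T F  ✗ fails (x1 ∨ ¬x3)
  F F T T  ✗ fails (x1 ∨ ¬x3)
  F T F F  ✗ fails (¬x2 ∨ x4 ∨ x1)
  F T F T  ✓ satisfies all
  F T T F  ✗ fails (x1 ∨ ¬x3)
  F T T T  ✗ fails (x1 ∨ ¬x3)
  T F F F  ✗ fails (x2 ∨ x4)
  T F F T  ✗ fails (x2 ∨ x3)
  T F T F  ✗ fails (x2 ∨ ¬x1 ∨ ¬x3)
  T F T T  ✗ fails (x2 ∨ ¬x1 ∨ ¬x3)
  T T F F  ✗ fails (x3 ∨ x4)
  T T F T  ✗ fails (¬x1 ∨ ¬x4 ∨ x3)
  T T T F  ✓ satisfies all
  T T T T  ✗ fails (¬x3 ∨ ¬x4 ∨ ¬x1)
2 of the 16 rows are models.

2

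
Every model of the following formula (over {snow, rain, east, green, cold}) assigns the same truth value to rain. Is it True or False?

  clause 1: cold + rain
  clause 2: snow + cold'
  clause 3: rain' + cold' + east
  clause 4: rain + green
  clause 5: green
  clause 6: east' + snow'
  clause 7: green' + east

True

Suppose rain = 0.
Unit clause (cold) forces cold = 1.
Unit clause (snow) forces snow = 1.
Unit clause (green) forces green = 1.
Unit clause (east') forces east = 0.
That conflicts with the unit clause (east).
So every satisfying assignment has rain = True.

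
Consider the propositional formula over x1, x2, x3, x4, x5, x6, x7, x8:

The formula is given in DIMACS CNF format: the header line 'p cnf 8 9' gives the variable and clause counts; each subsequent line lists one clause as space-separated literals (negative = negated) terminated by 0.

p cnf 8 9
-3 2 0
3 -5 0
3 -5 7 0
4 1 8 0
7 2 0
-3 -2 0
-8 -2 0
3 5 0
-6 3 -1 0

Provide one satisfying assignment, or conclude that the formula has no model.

Try x3 = False.
(¬x5) alone gives x5 = False.
That conflicts with the unit clause (x5).
So x3 must be the other value — set x3 = True.
(x2) alone gives x2 = True.
That conflicts with the unit clause (¬x2).
Both values of x3 lead to a conflict.

UNSATISFIABLE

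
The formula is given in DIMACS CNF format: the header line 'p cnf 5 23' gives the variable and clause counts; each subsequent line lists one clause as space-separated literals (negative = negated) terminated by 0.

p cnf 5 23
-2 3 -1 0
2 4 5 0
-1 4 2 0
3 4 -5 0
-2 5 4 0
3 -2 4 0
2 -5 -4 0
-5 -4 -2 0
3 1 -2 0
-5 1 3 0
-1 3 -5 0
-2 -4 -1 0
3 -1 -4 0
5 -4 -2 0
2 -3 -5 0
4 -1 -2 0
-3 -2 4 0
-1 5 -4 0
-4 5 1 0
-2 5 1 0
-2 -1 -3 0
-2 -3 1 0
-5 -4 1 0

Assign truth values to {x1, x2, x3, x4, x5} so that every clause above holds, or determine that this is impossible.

UNSATISFIABLE

Try x2 = False.
Try x4 = True.
From the singleton clause (¬x5), x5 = False.
From the singleton clause (¬x1), x1 = False.
Now (x1) is unsatisfied and unit — conflict.
Backtrack on x4: now try x4 = False.
From the singleton clause (x5), x5 = True.
From the singleton clause (¬x1), x1 = False.
From the singleton clause (x3), x3 = True.
Now (¬x3) is unsatisfied and unit — conflict.
Either choice for x4 ends in contradiction.
Backtrack on x2: now try x2 = True.
Try x3 = True.
From the singleton clause (x4), x4 = True.
From the singleton clause (¬x5), x5 = False.
Now (x5) is unsatisfied and unit — conflict.
Backtrack on x3: now try x3 = False.
From the singleton clause (¬x1), x1 = False.
Now (x1) is unsatisfied and unit — conflict.
Either choice for x3 ends in contradiction.
Either choice for x2 ends in contradiction.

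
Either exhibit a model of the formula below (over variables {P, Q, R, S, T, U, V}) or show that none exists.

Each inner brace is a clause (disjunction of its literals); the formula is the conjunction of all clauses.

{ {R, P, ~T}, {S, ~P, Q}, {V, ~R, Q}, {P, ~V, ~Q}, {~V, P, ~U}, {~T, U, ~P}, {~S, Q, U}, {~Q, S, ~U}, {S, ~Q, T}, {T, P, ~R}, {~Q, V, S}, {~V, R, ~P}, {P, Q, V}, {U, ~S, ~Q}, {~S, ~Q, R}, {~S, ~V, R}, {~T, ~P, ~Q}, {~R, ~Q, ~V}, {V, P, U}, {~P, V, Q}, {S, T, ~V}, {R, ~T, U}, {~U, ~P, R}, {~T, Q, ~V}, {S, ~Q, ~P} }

Branch on R: set R = 1.
Branch on V: set V = 1.
The clause (~Q) is unit, so Q = 0.
The clause (~T) is unit, so T = 0.
The clause (P) is unit, so P = 1.
The clause (S) is unit, so S = 1.
The clause (U) is unit, so U = 1.
This assignment satisfies each clause.

P: 1,  Q: 0,  R: 1,  S: 1,  T: 0,  U: 1,  V: 1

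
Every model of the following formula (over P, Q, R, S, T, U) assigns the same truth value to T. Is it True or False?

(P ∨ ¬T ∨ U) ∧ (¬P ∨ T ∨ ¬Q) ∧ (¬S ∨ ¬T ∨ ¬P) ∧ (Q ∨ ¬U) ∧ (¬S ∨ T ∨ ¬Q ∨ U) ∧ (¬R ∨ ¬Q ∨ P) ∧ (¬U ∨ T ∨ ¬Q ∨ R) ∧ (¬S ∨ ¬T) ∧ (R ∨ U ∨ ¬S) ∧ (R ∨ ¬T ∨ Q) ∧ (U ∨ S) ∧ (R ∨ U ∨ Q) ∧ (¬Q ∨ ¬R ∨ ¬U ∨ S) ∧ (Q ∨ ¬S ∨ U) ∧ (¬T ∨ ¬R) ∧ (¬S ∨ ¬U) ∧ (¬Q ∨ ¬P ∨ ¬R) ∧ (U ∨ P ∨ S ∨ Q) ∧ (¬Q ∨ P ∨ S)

Suppose T = False.
Case P = False:
Case Q = True:
The clause (¬R) is unit, so R = False.
The clause (¬U) is unit, so U = False.
The clause (¬S) is unit, so S = False.
But (S) is also a unit clause — contradiction.
Backtrack on Q: now try Q = False.
The clause (¬U) is unit, so U = False.
The clause (S) is unit, so S = True.
But (¬S) is also a unit clause — contradiction.
Both values of Q lead to a conflict.
Backtrack on P: now try P = True.
The clause (¬Q) is unit, so Q = False.
The clause (¬U) is unit, so U = False.
The clause (S) is unit, so S = True.
But (¬S) is also a unit clause — contradiction.
Both values of P lead to a conflict.
So every satisfying assignment has T = True.

True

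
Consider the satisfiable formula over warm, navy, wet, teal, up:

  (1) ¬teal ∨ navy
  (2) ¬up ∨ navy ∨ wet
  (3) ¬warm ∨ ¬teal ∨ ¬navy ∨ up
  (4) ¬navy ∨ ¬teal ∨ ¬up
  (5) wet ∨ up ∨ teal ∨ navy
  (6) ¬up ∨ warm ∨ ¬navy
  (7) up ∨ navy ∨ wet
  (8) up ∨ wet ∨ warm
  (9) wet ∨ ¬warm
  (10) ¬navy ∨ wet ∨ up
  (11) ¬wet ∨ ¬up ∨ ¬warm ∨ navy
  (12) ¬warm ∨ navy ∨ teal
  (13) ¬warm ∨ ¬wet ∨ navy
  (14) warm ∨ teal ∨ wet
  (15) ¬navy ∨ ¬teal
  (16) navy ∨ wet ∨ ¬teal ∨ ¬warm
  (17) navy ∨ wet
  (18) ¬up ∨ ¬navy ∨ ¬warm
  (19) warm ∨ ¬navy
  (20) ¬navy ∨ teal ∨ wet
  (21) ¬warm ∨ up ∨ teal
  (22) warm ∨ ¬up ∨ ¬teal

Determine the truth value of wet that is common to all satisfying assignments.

Suppose wet = False.
(¬warm) alone gives warm = False.
(up) alone gives up = True.
(navy) alone gives navy = True.
But (¬navy) is also a unit clause — contradiction.
So every satisfying assignment has wet = True.

True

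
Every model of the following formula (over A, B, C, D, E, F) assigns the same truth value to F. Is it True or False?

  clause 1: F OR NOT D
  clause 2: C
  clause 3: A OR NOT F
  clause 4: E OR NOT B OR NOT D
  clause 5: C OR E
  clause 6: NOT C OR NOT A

Suppose F = true.
Unit clause (C) forces C = true.
Unit clause (A) forces A = true.
Now (NOT A) is unsatisfied and unit — conflict.
So every satisfying assignment has F = False.

False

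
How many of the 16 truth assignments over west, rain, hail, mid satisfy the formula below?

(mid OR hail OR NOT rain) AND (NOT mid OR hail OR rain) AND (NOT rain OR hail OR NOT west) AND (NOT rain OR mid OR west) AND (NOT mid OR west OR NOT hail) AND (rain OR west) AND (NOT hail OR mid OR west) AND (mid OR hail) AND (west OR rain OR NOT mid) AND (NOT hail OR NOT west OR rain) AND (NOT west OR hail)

3

There are 2^4 = 16 truth assignments over (west, rain, hail, mid).
Split on hail. With hail = true, the clauses containing hail are satisfied and NOT hail drops from the rest; 2 of the 2^3 = 8 assignments to the other variables satisfy what remains.
With hail = false, by the same count on the reduced clause set, 1 assignment works.
(One model: west=F, rain=T, hail=F, mid=T.)
Total: 2 + 1 = 3.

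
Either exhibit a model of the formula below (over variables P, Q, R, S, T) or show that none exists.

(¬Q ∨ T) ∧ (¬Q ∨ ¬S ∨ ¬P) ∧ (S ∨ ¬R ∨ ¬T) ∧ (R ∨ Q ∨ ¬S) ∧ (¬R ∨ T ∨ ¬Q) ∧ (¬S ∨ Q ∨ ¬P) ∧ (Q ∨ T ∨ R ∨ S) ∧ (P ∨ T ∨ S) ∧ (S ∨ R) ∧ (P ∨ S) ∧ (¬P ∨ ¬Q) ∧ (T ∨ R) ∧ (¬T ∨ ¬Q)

P=False, Q=False, R=True, S=True, T=False

Try Q = False.
Try R = True.
Try S = True.
The clause (¬P) is unit, so P = False.
No clause remains; T is free.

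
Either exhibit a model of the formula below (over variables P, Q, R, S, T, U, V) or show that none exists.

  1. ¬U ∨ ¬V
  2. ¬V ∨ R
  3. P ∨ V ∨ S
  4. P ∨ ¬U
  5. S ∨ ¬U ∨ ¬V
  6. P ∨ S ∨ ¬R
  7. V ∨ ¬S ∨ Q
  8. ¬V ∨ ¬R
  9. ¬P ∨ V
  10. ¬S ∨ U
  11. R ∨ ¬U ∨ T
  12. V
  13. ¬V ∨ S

UNSATISFIABLE

(V) alone gives V = True.
(¬U) alone gives U = False.
(R) alone gives R = True.
Now (¬R) is unsatisfied and unit — conflict.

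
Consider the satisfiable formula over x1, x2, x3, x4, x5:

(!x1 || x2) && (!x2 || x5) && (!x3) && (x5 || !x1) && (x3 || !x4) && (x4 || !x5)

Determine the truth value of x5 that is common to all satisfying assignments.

False

Suppose x5 = true.
(!x3) alone gives x3 = false.
(!x4) alone gives x4 = false.
But (x4) is also a unit clause — contradiction.
So every satisfying assignment has x5 = False.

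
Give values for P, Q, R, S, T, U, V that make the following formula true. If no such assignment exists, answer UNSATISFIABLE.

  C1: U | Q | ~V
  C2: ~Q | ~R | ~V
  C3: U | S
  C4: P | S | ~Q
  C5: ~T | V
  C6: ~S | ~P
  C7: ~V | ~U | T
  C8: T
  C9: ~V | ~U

P ↦ 0,  Q ↦ 1,  R ↦ 0,  S ↦ 1,  T ↦ 1,  U ↦ 0,  V ↦ 1

Unit clause (T) forces T = 1.
Unit clause (V) forces V = 1.
Unit clause (~U) forces U = 0.
Unit clause (Q) forces Q = 1.
Unit clause (~R) forces R = 0.
Unit clause (S) forces S = 1.
Unit clause (~P) forces P = 0.
Every clause now holds.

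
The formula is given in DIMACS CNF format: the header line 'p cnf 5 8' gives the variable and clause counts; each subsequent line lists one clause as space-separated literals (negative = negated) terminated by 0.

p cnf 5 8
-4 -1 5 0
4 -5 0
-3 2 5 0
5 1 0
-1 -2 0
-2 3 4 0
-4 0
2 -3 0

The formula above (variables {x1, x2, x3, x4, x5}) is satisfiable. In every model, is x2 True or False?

Suppose x2 = True.
The clause (¬x1) is unit, so x1 = False.
The clause (x5) is unit, so x5 = True.
The clause (x4) is unit, so x4 = True.
But (¬x4) is also a unit clause — contradiction.
So every satisfying assignment has x2 = False.

False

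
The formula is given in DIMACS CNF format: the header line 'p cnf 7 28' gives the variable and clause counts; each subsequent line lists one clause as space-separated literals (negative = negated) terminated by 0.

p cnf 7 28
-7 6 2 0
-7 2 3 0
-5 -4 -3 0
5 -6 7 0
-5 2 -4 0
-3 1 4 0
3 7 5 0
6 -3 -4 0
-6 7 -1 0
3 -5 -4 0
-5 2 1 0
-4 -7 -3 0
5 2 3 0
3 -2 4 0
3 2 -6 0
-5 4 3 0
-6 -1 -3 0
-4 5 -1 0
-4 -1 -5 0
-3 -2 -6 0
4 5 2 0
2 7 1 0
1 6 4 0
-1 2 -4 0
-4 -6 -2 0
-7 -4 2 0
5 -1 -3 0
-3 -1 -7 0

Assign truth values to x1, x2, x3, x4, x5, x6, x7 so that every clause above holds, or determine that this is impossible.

x1: True, x2: True, x3: True, x4: False, x5: True, x6: False, x7: False

Suppose x7 = False.
Suppose x5 = True.
Suppose x4 = False.
The clause (x3) is unit, so x3 = True.
The clause (x1) is unit, so x1 = True.
The clause (¬x6) is unit, so x6 = False.
No clause remains; x2 is free.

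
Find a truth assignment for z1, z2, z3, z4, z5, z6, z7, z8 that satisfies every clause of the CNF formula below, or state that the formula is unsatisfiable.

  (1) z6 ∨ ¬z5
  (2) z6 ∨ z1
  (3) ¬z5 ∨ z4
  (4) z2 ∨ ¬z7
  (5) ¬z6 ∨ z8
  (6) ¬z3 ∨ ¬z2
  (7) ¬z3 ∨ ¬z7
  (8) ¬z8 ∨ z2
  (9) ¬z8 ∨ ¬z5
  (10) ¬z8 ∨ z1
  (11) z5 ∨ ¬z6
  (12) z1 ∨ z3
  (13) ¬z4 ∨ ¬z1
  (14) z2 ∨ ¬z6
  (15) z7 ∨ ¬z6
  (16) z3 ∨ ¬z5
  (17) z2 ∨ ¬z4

z1 ↦ True, z2 ↦ True, z3 ↦ False, z4 ↦ False, z5 ↦ False, z6 ↦ False, z7 ↦ True, z8 ↦ True

Suppose z6 = False.
Unit clause (¬z5) forces z5 = False.
Unit clause (z1) forces z1 = True.
Unit clause (¬z4) forces z4 = False.
Suppose z2 = True.
Unit clause (¬z3) forces z3 = False.
Every clause is now satisfied; z7, z8 are unconstrained.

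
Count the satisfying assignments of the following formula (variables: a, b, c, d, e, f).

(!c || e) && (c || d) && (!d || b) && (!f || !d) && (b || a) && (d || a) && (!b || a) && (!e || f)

3

There are 2^6 = 64 truth assignments over (a, b, c, d, e, f).
Split on f. With f = true, the clauses containing f are satisfied and !f drops from the rest; 2 of the 2^5 = 32 assignments to the other variables satisfy what remains.
With f = false, by the same count on the reduced clause set, 1 assignment works.
Total: 2 + 1 = 3.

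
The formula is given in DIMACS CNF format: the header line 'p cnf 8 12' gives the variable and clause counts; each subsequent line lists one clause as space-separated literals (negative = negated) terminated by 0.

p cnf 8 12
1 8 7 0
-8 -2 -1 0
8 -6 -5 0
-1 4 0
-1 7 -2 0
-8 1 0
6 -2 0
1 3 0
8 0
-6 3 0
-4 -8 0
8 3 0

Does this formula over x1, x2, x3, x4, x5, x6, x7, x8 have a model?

From the singleton clause (x8), x8 = True.
From the singleton clause (x1), x1 = True.
From the singleton clause (¬x2), x2 = False.
From the singleton clause (x4), x4 = True.
But (¬x4) is also a unit clause — contradiction.
No assignment satisfies every clause.

No, unsatisfiable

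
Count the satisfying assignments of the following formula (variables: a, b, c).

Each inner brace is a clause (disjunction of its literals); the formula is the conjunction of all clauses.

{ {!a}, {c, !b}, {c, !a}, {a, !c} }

There are 2^3 = 8 truth assignments over (a, b, c).
Check each against the 4 clauses (columns in the order a, b, c):
  F F F  ✓ satisfies all
  F F T  ✗ fails (a || !c)
  F T F  ✗ fails (c || !b)
  F T T  ✗ fails (a || !c)
  T F F  ✗ fails (!a)
  T F T  ✗ fails (!a)
  T T F  ✗ fails (!a)
  T T T  ✗ fails (!a)
1 of the 8 rows is a model.

1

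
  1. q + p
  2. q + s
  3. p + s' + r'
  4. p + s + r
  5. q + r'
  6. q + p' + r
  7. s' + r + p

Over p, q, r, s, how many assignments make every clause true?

There are 2^4 = 16 truth assignments over (p, q, r, s).
Check each against the 7 clauses (columns in the order p, q, r, s):
  F F F F  ✗ fails (q + p)
  F F F T  ✗ fails (q + p)
  F F T F  ✗ fails (q + p)
  F F T T  ✗ fails (q + p)
  F T F F  ✗ fails (p + s + r)
  F T F T  ✗ fails (s' + r + p)
  F T T F  ✓ satisfies all
  F T T T  ✗ fails (p + s' + r')
  T F F F  ✗ fails (q + s)
  T F F T  ✗ fails (q + p' + r)
  T F T F  ✗ fails (q + s)
  T F T T  ✗ fails (q + r')
  T T F F  ✓ satisfies all
  T T F T  ✓ satisfies all
  T T T F  ✓ satisfies all
  T T T T  ✓ satisfies all
5 of the 16 rows are models.

5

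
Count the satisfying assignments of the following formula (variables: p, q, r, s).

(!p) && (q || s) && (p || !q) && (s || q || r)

There are 2^4 = 16 truth assignments over (p, q, r, s).
Check each against the 4 clauses (columns in the order p, q, r, s):
  F F F F  ✗ fails (q || s)
  F F F T  ✓ satisfies all
  F F T F  ✗ fails (q || s)
  F F T T  ✓ satisfies all
  F T F F  ✗ fails (p || !q)
  F T F T  ✗ fails (p || !q)
  F T T F  ✗ fails (p || !q)
  F T T T  ✗ fails (p || !q)
  T F F F  ✗ fails (!p)
  T F F T  ✗ fails (!p)
  T F T F  ✗ fails (!p)
  T F T T  ✗ fails (!p)
  T T F F  ✗ fails (!p)
  T T F T  ✗ fails (!p)
  T T T F  ✗ fails (!p)
  T T T T  ✗ fails (!p)
2 of the 16 rows are models.

2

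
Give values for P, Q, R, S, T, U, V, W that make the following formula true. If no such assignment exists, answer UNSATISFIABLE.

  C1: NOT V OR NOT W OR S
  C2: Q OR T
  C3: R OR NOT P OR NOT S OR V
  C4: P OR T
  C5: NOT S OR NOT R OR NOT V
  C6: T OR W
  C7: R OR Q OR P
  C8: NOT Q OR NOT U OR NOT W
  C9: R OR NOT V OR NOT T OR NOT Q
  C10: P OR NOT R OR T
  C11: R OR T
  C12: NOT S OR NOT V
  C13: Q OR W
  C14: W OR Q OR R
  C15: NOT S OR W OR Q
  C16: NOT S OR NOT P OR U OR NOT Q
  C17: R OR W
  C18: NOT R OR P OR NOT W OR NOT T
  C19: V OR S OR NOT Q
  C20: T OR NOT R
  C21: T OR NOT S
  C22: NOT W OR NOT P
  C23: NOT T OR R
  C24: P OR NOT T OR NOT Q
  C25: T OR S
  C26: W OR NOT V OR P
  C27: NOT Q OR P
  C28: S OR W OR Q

P=true; Q=true; R=true; S=false; T=true; U=false; V=true; W=false

Try Q = true.
From the singleton clause (P), P = true.
From the singleton clause (NOT W), W = false.
From the singleton clause (T), T = true.
From the singleton clause (R), R = true.
Try S = false.
From the singleton clause (V), V = true.
All clauses hold; U can take either value.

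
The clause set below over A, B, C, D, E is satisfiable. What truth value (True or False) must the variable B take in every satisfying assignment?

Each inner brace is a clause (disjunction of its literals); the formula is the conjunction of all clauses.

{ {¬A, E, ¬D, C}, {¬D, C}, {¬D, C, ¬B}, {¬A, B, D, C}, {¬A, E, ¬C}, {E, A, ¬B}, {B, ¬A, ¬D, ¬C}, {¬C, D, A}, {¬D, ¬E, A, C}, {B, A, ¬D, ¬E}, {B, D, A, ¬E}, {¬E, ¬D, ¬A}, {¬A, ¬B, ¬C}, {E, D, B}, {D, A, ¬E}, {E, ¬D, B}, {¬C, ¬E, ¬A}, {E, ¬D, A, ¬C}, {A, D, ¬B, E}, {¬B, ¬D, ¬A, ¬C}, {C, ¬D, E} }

True

Suppose B = False.
Try D = False.
Unit clause (E) forces E = True.
Unit clause (A) forces A = True.
Unit clause (C) forces C = True.
Now (¬C) is unsatisfied and unit — conflict.
Undo D and try D = True.
Unit clause (C) forces C = True.
Unit clause (¬A) forces A = False.
Unit clause (¬E) forces E = False.
Now (E) is unsatisfied and unit — conflict.
Neither D = True nor D = False works.
So every satisfying assignment has B = True.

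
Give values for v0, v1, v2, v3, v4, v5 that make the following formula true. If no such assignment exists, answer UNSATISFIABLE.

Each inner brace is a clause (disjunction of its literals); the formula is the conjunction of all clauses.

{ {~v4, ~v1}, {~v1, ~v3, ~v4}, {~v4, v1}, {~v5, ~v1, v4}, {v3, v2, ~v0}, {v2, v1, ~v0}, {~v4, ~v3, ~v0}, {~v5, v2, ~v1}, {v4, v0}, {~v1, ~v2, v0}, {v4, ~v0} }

UNSATISFIABLE

Try v4 = 0.
The clause (v0) is unit, so v0 = 1.
Now (~v0) is unsatisfied and unit — conflict.
That branch fails; take v4 = 1 instead.
The clause (~v1) is unit, so v1 = 0.
Now (v1) is unsatisfied and unit — conflict.
Neither v4 = 1 nor v4 = 0 works.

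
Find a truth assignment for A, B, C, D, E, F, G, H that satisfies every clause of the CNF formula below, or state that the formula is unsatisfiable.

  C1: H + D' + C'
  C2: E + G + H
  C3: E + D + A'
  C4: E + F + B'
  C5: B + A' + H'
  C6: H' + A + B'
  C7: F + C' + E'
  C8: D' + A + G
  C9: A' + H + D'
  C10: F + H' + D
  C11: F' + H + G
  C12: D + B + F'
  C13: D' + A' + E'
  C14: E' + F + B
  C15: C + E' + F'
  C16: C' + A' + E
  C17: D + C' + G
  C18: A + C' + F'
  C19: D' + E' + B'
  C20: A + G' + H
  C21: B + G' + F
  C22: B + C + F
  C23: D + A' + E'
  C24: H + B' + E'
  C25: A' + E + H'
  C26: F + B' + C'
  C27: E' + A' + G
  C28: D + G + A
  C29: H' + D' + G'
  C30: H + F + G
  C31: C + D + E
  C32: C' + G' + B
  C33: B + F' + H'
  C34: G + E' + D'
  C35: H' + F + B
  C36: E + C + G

Suppose H = 1.
Suppose B = 1.
Unit clause (A) forces A = 1.
Unit clause (E) forces E = 1.
Unit clause (D') forces D = 0.
That conflicts with the unit clause (D).
Backtrack on B: now try B = 0.
Unit clause (A') forces A = 0.
Unit clause (F') forces F = 0.
That conflicts with the unit clause (F).
Either choice for B ends in contradiction.
Backtrack on H: now try H = 0.
Suppose D = 0.
Suppose E = 1.
Unit clause (A') forces A = 0.
Unit clause (G') forces G = 0.
That conflicts with the unit clause (G).
Backtrack on E: now try E = 0.
Unit clause (G) forces G = 1.
Unit clause (A') forces A = 0.
That conflicts with the unit clause (A).
Either choice for E ends in contradiction.
Backtrack on D: now try D = 1.
Unit clause (C') forces C = 0.
Unit clause (A') forces A = 0.
Unit clause (G) forces G = 1.
That conflicts with the unit clause (G').
Either choice for D ends in contradiction.
Either choice for H ends in contradiction.

UNSATISFIABLE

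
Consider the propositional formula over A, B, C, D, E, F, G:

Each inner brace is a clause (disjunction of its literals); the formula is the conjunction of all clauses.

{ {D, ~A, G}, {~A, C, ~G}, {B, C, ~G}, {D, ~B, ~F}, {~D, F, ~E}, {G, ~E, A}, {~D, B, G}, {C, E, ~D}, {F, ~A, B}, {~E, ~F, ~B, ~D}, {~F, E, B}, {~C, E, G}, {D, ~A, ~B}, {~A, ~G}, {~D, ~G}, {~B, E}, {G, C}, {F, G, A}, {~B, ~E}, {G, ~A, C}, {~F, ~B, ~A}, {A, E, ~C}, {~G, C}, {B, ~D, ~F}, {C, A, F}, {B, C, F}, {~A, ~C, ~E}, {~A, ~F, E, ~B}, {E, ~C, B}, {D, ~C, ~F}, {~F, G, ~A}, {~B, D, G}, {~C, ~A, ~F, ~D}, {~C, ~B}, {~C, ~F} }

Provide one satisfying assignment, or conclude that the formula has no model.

Suppose A = 0.
Suppose G = 1.
(~D) alone gives D = 0.
(C) alone gives C = 1.
(E) alone gives E = 1.
(~B) alone gives B = 0.
(~F) alone gives F = 0.
All clauses are satisfied.

A=0,  B=0,  C=1,  D=0,  E=1,  F=0,  G=1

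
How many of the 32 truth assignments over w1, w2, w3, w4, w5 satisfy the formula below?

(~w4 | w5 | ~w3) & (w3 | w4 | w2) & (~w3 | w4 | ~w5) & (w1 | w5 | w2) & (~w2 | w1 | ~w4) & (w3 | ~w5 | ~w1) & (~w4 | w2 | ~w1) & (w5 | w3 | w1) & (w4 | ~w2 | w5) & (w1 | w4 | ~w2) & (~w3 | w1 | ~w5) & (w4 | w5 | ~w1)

There are 2^5 = 32 truth assignments over (w1, w2, w3, w4, w5).
Split on w4. With w4 = 1, the clauses containing w4 are satisfied and ~w4 drops from the rest; 3 of the 2^4 = 16 assignments to the other variables satisfy what remains.
With w4 = 0, by the same count on the reduced clause set, 0 assignments work.
(One model: w1=F, w2=F, w3=F, w4=T, w5=T.)
Total: 3 + 0 = 3.

3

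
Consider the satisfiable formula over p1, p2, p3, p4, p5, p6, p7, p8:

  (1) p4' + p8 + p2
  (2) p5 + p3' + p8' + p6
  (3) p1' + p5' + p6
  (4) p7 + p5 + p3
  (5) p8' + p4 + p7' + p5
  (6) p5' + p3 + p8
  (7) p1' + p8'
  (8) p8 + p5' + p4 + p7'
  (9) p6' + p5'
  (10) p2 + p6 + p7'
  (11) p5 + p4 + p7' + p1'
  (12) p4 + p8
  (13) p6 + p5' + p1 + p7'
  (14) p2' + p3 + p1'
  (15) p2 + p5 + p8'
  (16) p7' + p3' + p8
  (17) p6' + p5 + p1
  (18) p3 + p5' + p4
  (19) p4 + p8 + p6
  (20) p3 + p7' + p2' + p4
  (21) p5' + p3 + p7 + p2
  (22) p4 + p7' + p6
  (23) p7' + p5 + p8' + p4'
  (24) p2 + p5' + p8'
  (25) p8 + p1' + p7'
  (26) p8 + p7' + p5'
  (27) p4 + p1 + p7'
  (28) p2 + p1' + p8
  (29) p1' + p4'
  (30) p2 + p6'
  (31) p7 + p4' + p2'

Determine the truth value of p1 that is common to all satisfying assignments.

Suppose p1 = 1.
From the singleton clause (p8'), p8 = 0.
From the singleton clause (p4), p4 = 1.
But (p4') is also a unit clause — contradiction.
So every satisfying assignment has p1 = False.

False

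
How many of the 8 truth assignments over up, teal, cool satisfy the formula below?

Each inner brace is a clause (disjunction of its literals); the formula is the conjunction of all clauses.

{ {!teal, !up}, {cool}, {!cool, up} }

1

There are 2^3 = 8 truth assignments over (up, teal, cool).
Split on up. With up = true, the clauses containing up are satisfied and !up drops from the rest; 1 of the 2^2 = 4 assignments to the other variables satisfy what remains.
With up = false, by the same count on the reduced clause set, 0 assignments work.
(One model: up=T, teal=F, cool=T.)
Total: 1 + 0 = 1.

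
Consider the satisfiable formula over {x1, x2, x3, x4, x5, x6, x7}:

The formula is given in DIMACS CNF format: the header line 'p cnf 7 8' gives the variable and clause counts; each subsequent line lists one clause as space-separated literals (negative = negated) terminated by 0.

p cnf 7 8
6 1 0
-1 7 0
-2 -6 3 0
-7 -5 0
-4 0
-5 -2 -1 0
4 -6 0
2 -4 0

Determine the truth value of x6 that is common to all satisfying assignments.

Suppose x6 = True.
The clause (¬x4) is unit, so x4 = False.
That conflicts with the unit clause (x4).
So every satisfying assignment has x6 = False.

False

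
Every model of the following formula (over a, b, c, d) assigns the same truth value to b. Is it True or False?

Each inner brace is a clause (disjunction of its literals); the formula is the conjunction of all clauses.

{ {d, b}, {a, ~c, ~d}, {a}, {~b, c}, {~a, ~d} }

True

Suppose b = 0.
Unit clause (d) forces d = 1.
Unit clause (a) forces a = 1.
But (~a) is also a unit clause — contradiction.
So every satisfying assignment has b = True.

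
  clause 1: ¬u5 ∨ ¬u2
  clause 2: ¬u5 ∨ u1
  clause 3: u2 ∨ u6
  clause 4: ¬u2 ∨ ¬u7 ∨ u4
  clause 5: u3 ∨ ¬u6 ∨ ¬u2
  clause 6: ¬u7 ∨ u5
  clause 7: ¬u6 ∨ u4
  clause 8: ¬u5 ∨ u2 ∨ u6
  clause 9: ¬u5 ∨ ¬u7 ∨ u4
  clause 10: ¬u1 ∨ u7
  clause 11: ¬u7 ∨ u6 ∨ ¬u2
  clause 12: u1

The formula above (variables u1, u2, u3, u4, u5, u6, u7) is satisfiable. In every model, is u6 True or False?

Suppose u6 = False.
(u2) alone gives u2 = True.
(¬u5) alone gives u5 = False.
(¬u7) alone gives u7 = False.
(¬u1) alone gives u1 = False.
Now (u1) is unsatisfied and unit — conflict.
So every satisfying assignment has u6 = True.

True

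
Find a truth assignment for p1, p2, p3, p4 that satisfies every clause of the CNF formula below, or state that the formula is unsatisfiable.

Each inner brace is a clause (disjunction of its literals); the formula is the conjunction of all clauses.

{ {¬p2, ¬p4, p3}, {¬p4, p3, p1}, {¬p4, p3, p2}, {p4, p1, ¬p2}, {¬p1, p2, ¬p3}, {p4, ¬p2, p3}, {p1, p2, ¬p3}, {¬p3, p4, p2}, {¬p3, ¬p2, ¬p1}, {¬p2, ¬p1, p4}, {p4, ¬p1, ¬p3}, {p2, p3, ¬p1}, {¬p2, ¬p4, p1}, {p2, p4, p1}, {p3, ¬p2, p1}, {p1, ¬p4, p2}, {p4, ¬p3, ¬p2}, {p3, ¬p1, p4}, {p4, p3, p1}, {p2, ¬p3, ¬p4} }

Suppose p2 = False.
Suppose p4 = False.
From the singleton clause (¬p3), p3 = False.
From the singleton clause (¬p1), p1 = False.
But (p1) is also a unit clause — contradiction.
So p4 must be the other value — set p4 = True.
From the singleton clause (p3), p3 = True.
But (¬p3) is also a unit clause — contradiction.
Neither p4 = True nor p4 = False works.
So p2 must be the other value — set p2 = True.
Suppose p4 = False.
From the singleton clause (p1), p1 = True.
But (¬p1) is also a unit clause — contradiction.
So p4 must be the other value — set p4 = True.
From the singleton clause (p3), p3 = True.
From the singleton clause (¬p1), p1 = False.
But (p1) is also a unit clause — contradiction.
Neither p4 = True nor p4 = False works.
Neither p2 = True nor p2 = False works.

UNSATISFIABLE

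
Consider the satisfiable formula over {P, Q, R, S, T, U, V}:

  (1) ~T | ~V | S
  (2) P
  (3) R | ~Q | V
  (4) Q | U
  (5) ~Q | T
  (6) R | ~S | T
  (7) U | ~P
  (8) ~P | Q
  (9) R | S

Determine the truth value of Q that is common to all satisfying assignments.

True

Suppose Q = 0.
(P) alone gives P = 1.
But (~P) is also a unit clause — contradiction.
So every satisfying assignment has Q = True.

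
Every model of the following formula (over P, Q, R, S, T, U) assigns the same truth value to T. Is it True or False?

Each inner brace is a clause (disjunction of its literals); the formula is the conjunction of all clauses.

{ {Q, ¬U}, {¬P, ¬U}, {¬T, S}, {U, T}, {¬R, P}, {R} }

Suppose T = False.
The clause (U) is unit, so U = True.
The clause (Q) is unit, so Q = True.
The clause (¬P) is unit, so P = False.
The clause (¬R) is unit, so R = False.
But (R) is also a unit clause — contradiction.
So every satisfying assignment has T = True.

True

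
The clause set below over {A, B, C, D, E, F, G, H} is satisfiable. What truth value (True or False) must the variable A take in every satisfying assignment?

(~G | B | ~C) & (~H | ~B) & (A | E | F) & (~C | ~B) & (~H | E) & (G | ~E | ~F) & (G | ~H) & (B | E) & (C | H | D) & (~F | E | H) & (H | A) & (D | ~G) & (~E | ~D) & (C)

True

Suppose A = 0.
(H) alone gives H = 1.
(~B) alone gives B = 0.
(E) alone gives E = 1.
(G) alone gives G = 1.
(~C) alone gives C = 0.
But (C) is also a unit clause — contradiction.
So every satisfying assignment has A = True.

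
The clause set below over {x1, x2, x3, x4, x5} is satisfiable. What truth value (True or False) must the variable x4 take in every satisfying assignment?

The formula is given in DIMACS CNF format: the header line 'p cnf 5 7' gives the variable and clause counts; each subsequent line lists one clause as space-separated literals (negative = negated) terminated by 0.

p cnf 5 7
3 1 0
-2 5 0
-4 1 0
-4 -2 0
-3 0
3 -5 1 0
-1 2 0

Suppose x4 = True.
The clause (x1) is unit, so x1 = True.
The clause (¬x2) is unit, so x2 = False.
That conflicts with the unit clause (x2).
So every satisfying assignment has x4 = False.

False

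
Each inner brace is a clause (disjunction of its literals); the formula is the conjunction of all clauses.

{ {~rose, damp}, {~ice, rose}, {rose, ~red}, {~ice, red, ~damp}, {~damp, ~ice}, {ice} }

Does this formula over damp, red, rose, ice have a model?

No, unsatisfiable

Unit clause (ice) forces ice = 1.
Unit clause (rose) forces rose = 1.
Unit clause (damp) forces damp = 1.
But (~damp) is also a unit clause — contradiction.
No assignment satisfies every clause.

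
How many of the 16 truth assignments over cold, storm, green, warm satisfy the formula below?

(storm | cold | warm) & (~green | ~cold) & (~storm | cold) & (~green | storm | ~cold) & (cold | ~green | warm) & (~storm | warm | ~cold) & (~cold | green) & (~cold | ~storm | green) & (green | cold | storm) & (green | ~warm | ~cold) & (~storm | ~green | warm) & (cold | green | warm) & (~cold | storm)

There are 2^4 = 16 truth assignments over (cold, storm, green, warm).
Split on storm. With storm = 1, the clauses containing storm are satisfied and ~storm drops from the rest; 0 of the 2^3 = 8 assignments to the other variables satisfy what remains.
With storm = 0, by the same count on the reduced clause set, 1 assignment works.
(One model: cold=F, storm=F, green=T, warm=T.)
Total: 0 + 1 = 1.

1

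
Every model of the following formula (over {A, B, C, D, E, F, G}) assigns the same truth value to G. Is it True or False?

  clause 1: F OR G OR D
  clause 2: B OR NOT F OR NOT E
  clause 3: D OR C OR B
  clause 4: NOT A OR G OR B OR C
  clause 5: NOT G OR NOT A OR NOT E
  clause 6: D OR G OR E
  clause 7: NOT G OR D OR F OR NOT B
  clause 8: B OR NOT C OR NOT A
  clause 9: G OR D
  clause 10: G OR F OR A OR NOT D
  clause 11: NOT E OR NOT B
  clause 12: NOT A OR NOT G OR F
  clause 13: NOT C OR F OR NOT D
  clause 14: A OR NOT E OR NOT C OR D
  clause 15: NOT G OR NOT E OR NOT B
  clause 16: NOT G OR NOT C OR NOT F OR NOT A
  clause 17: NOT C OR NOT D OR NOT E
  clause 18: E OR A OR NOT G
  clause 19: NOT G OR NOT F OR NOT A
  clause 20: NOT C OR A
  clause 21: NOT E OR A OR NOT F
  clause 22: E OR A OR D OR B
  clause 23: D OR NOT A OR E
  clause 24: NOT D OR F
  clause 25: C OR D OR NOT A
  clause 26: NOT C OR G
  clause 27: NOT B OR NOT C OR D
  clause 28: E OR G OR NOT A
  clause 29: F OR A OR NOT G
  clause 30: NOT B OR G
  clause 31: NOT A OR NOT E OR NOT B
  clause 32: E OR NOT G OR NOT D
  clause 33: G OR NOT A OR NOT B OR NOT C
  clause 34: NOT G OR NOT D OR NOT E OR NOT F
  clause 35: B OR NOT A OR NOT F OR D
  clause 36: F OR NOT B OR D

False

Suppose G = true.
Try A = false.
From the singleton clause (E), E = true.
From the singleton clause (NOT B), B = false.
From the singleton clause (NOT F), F = false.
Now (F) is unsatisfied and unit — conflict.
So A must be the other value — set A = true.
From the singleton clause (NOT E), E = false.
From the singleton clause (F), F = true.
Now (NOT F) is unsatisfied and unit — conflict.
Either choice for A ends in contradiction.
So every satisfying assignment has G = False.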